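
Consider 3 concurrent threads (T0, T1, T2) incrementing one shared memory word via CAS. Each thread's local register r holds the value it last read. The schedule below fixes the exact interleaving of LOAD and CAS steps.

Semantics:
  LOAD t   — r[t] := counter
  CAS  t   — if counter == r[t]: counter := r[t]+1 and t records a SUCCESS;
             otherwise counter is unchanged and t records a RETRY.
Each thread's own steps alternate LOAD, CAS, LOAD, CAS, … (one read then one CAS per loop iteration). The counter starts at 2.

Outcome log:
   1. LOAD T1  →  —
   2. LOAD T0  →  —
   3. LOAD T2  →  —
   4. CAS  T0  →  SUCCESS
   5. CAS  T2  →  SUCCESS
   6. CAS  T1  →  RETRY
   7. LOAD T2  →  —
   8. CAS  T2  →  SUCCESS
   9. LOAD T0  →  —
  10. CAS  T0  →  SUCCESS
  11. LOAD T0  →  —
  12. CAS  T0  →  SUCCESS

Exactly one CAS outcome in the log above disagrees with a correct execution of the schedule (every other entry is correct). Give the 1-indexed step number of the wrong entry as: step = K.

Reference trace:
1. LOAD T1 → mem=2 r[T1]=2 [LOAD]
2. LOAD T0 → mem=2 r[T0]=2 [LOAD]
3. LOAD T2 → mem=2 r[T2]=2 [LOAD]
4. CAS T0 → mem=3 r[T0]=2 [OK]
5. CAS T2 → mem=3 r[T2]=2 [RETRY]
6. CAS T1 → mem=3 r[T1]=2 [RETRY]
7. LOAD T2 → mem=3 r[T2]=3 [LOAD]
8. CAS T2 → mem=4 r[T2]=3 [OK]
9. LOAD T0 → mem=4 r[T0]=4 [LOAD]
10. CAS T0 → mem=5 r[T0]=4 [OK]
11. LOAD T0 → mem=5 r[T0]=5 [LOAD]
12. CAS T0 → mem=6 r[T0]=5 [OK]
Flip is step 5.

step = 5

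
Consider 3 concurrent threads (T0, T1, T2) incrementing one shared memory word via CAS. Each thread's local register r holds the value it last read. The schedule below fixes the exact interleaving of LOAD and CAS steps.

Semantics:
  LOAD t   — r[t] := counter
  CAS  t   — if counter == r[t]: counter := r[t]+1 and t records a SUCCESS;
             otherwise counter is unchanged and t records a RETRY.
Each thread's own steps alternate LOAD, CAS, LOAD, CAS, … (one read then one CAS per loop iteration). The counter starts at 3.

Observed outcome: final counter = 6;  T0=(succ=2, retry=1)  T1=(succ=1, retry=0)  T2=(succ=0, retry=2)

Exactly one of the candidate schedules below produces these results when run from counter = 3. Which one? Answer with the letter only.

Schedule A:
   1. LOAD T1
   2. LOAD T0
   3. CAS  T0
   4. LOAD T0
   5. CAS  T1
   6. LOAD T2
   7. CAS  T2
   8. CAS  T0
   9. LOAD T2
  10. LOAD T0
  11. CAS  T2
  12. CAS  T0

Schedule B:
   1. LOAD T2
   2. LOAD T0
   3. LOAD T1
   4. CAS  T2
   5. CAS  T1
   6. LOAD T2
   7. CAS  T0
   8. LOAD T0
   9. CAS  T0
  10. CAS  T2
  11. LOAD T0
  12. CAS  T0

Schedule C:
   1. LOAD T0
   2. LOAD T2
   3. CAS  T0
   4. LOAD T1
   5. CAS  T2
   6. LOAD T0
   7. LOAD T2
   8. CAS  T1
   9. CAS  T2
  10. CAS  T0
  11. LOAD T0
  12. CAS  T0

C

Run C:
step 1: T0 LOAD ⇒ load; ctr=3 reg=3
step 2: T2 LOAD ⇒ load; ctr=3 reg=3
step 3: T0 CAS ⇒ ok; ctr=4 reg=3
step 4: T1 LOAD ⇒ load; ctr=4 reg=4
step 5: T2 CAS ⇒ retry; ctr=4 reg=3
step 6: T0 LOAD ⇒ load; ctr=4 reg=4
step 7: T2 LOAD ⇒ load; ctr=4 reg=4
step 8: T1 CAS ⇒ ok; ctr=5 reg=4
step 9: T2 CAS ⇒ retry; ctr=5 reg=4
step 10: T0 CAS ⇒ retry; ctr=5 reg=4
step 11: T0 LOAD ⇒ load; ctr=5 reg=5
step 12: T0 CAS ⇒ ok; ctr=6 reg=5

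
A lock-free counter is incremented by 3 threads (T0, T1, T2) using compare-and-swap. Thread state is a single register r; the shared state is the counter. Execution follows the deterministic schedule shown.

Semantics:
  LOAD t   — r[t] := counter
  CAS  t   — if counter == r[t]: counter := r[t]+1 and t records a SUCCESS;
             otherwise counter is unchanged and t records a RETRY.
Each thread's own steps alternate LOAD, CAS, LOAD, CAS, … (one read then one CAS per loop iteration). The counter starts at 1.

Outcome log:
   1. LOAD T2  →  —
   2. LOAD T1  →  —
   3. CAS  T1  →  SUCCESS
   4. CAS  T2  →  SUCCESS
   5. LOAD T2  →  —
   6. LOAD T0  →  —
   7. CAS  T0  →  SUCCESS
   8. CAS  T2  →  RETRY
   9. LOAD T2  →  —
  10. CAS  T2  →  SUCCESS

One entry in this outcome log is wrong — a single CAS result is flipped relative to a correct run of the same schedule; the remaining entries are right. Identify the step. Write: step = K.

step = 4

Re-executing:
#1 T2 reads 1
#2 T1 reads 1
#3 T1 CAS(1→2) writes; counter now 2
#4 T2 CAS(1→2) fails; counter now 2
#5 T2 reads 2
#6 T0 reads 2
#7 T0 CAS(2→3) writes; counter now 3
#8 T2 CAS(2→3) fails; counter now 3
#9 T2 reads 3
#10 T2 CAS(3→4) writes; counter now 4
Log disagrees first at step 4.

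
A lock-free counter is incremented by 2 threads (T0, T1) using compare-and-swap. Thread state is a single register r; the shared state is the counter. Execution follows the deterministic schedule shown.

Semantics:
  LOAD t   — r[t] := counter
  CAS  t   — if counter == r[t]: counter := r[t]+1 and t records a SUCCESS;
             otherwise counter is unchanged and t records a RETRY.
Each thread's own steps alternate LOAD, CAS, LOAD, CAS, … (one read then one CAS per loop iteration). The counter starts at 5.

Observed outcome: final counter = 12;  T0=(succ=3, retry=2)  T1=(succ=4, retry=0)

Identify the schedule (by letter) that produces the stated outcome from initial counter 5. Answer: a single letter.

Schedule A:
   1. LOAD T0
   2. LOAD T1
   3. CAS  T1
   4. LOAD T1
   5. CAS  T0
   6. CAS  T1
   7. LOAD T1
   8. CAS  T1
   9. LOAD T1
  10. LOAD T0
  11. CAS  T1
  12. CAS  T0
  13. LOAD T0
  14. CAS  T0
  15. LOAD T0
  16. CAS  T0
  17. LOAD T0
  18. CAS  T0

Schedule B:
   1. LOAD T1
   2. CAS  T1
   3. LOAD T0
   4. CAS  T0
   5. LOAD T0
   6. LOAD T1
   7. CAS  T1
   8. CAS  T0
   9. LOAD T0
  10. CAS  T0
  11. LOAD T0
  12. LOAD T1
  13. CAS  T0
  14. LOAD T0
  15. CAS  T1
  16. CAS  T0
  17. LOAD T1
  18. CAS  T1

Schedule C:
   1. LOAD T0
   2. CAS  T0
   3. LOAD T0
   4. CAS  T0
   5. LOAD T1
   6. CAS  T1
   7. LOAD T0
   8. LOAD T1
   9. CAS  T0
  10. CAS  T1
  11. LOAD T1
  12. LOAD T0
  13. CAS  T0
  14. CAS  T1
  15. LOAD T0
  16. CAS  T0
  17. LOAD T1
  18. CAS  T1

Run A:
[1] T0.load  rd  (counter 5, T0.r 5)
[2] T1.load  rd  (counter 5, T1.r 5)
[3] T1.cas  hit  (counter 6, T1.r 5)
[4] T1.load  rd  (counter 6, T1.r 6)
[5] T0.cas  miss  (counter 6, T0.r 5)
[6] T1.cas  hit  (counter 7, T1.r 6)
[7] T1.load  rd  (counter 7, T1.r 7)
[8] T1.cas  hit  (counter 8, T1.r 7)
[9] T1.load  rd  (counter 8, T1.r 8)
[10] T0.load  rd  (counter 8, T0.r 8)
[11] T1.cas  hit  (counter 9, T1.r 8)
[12] T0.cas  miss  (counter 9, T0.r 8)
[13] T0.load  rd  (counter 9, T0.r 9)
[14] T0.cas  hit  (counter 10, T0.r 9)
[15] T0.load  rd  (counter 10, T0.r 10)
[16] T0.cas  hit  (counter 11, T0.r 10)
[17] T0.load  rd  (counter 11, T0.r 11)
[18] T0.cas  hit  (counter 12, T0.r 11)

A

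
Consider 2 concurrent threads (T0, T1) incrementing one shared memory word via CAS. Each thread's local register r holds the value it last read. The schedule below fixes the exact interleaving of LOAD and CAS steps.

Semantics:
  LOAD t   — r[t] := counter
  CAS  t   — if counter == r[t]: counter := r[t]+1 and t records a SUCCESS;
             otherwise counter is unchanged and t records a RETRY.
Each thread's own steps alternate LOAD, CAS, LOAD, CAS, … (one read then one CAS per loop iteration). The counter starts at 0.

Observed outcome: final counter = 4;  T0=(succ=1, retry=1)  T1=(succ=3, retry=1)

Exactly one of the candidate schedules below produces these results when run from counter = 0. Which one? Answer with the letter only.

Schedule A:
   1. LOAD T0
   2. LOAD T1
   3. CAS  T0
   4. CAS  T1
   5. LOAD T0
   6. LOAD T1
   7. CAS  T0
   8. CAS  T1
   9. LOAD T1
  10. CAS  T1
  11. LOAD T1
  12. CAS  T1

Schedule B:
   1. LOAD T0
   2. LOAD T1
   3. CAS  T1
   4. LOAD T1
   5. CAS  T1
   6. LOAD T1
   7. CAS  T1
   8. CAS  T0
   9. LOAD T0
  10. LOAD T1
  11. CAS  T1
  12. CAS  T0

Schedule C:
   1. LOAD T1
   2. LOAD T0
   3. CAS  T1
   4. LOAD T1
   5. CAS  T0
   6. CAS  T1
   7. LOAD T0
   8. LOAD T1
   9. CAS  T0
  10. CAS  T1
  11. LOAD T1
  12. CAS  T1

C

Run C:
   1) LOAD T1:  M=0  r_T1=0
   2) LOAD T0:  M=0  r_T0=0
   3) CAS  T1:  M=1  r_T1=0 ✓
   4) LOAD T1:  M=1  r_T1=1
   5) CAS  T0:  M=1  r_T0=0 ✗
   6) CAS  T1:  M=2  r_T1=1 ✓
   7) LOAD T0:  M=2  r_T0=2
   8) LOAD T1:  M=2  r_T1=2
   9) CAS  T0:  M=3  r_T0=2 ✓
  10) CAS  T1:  M=3  r_T1=2 ✗
  11) LOAD T1:  M=3  r_T1=3
  12) CAS  T1:  M=4  r_T1=3 ✓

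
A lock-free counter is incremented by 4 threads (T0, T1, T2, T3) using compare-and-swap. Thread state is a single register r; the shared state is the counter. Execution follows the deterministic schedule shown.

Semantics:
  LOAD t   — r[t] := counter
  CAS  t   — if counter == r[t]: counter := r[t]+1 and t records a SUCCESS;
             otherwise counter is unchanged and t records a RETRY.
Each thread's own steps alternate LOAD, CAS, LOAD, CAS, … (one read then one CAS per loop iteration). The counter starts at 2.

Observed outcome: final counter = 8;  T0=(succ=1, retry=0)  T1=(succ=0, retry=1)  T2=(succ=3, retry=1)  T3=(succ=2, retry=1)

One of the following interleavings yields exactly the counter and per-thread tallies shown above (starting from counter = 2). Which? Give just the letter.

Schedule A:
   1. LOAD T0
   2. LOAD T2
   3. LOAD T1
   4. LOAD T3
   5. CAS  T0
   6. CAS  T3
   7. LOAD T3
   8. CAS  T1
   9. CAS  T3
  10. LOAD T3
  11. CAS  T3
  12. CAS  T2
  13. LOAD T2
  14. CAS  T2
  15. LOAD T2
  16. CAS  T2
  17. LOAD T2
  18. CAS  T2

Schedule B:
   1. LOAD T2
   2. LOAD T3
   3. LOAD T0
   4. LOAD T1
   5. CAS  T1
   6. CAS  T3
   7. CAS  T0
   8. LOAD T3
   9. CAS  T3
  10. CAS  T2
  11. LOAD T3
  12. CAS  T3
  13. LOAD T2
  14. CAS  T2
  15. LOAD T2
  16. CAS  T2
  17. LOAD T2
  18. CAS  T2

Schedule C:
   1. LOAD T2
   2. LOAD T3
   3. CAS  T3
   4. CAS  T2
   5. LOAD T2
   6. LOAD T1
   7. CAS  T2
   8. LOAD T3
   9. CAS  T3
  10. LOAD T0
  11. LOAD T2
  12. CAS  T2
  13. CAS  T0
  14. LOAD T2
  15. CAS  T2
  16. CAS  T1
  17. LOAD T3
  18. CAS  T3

Run A:
   1) LOAD T0:  M=2  r_T0=2
   2) LOAD T2:  M=2  r_T2=2
   3) LOAD T1:  M=2  r_T1=2
   4) LOAD T3:  M=2  r_T3=2
   5) CAS  T0:  M=3  r_T0=2 ✓
   6) CAS  T3:  M=3  r_T3=2 ✗
   7) LOAD T3:  M=3  r_T3=3
   8) CAS  T1:  M=3  r_T1=2 ✗
   9) CAS  T3:  M=4  r_T3=3 ✓
  10) LOAD T3:  M=4  r_T3=4
  11) CAS  T3:  M=5  r_T3=4 ✓
  12) CAS  T2:  M=5  r_T2=2 ✗
  13) LOAD T2:  M=5  r_T2=5
  14) CAS  T2:  M=6  r_T2=5 ✓
  15) LOAD T2:  M=6  r_T2=6
  16) CAS  T2:  M=7  r_T2=6 ✓
  17) LOAD T2:  M=7  r_T2=7
  18) CAS  T2:  M=8  r_T2=7 ✓

A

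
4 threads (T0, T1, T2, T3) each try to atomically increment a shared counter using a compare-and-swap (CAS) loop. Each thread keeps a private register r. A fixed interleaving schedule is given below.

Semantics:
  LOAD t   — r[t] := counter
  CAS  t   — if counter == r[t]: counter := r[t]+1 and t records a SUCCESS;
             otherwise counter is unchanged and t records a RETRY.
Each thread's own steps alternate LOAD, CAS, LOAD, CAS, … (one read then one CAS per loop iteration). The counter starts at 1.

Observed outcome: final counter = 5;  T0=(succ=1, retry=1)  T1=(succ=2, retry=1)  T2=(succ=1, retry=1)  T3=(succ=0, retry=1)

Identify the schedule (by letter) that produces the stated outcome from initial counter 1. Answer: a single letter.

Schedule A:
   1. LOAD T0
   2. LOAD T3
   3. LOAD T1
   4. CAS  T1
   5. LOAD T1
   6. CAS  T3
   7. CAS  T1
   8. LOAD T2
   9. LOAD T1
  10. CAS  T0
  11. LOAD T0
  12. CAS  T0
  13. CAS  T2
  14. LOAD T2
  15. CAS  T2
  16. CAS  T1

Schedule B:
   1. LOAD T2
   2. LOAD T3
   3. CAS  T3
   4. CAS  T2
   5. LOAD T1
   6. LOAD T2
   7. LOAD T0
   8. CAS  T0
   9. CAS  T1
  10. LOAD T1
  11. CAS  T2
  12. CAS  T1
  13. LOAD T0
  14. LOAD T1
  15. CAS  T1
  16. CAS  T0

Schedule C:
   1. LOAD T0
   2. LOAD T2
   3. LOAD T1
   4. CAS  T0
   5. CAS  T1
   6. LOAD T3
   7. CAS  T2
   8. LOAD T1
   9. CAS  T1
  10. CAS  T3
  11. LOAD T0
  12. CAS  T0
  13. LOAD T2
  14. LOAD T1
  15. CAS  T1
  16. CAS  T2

Tracing schedule A:
   1) LOAD T0:  M=1  r_T0=1
   2) LOAD T3:  M=1  r_T3=1
   3) LOAD T1:  M=1  r_T1=1
   4) CAS  T1:  M=2  r_T1=1 ✓
   5) LOAD T1:  M=2  r_T1=2
   6) CAS  T3:  M=2  r_T3=1 ✗
   7) CAS  T1:  M=3  r_T1=2 ✓
   8) LOAD T2:  M=3  r_T2=3
   9) LOAD T1:  M=3  r_T1=3
  10) CAS  T0:  M=3  r_T0=1 ✗
  11) LOAD T0:  M=3  r_T0=3
  12) CAS  T0:  M=4  r_T0=3 ✓
  13) CAS  T2:  M=4  r_T2=3 ✗
  14) LOAD T2:  M=4  r_T2=4
  15) CAS  T2:  M=5  r_T2=4 ✓
  16) CAS  T1:  M=5  r_T1=3 ✗

A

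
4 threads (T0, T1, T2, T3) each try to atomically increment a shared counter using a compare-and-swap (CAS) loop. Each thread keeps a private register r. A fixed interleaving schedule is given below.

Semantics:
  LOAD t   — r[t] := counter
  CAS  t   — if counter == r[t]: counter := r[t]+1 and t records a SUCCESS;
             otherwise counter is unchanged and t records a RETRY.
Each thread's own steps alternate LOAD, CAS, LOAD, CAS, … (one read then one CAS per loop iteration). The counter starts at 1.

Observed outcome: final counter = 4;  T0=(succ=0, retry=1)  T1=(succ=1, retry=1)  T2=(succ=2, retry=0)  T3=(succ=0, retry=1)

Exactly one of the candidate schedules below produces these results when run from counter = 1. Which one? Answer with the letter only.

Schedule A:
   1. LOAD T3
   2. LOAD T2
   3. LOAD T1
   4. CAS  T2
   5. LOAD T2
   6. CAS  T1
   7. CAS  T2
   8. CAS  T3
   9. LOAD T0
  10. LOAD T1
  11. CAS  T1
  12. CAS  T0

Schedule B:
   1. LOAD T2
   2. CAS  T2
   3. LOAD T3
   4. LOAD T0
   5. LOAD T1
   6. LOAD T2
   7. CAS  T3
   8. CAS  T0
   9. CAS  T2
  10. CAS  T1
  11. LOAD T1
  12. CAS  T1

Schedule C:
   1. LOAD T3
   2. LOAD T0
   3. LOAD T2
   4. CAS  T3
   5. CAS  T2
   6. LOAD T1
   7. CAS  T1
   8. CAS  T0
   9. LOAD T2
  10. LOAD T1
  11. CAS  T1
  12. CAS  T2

Tracing schedule A:
T3 LOAD — after: cnt=1, r=1 — load
T2 LOAD — after: cnt=1, r=1 — load
T1 LOAD — after: cnt=1, r=1 — load
T2 CAS — after: cnt=2, r=1 — ok
T2 LOAD — after: cnt=2, r=2 — load
T1 CAS — after: cnt=2, r=1 — retry
T2 CAS — after: cnt=3, r=2 — ok
T3 CAS — after: cnt=3, r=1 — retry
T0 LOAD — after: cnt=3, r=3 — load
T1 LOAD — after: cnt=3, r=3 — load
T1 CAS — after: cnt=4, r=3 — ok
T0 CAS — after: cnt=4, r=3 — retry

A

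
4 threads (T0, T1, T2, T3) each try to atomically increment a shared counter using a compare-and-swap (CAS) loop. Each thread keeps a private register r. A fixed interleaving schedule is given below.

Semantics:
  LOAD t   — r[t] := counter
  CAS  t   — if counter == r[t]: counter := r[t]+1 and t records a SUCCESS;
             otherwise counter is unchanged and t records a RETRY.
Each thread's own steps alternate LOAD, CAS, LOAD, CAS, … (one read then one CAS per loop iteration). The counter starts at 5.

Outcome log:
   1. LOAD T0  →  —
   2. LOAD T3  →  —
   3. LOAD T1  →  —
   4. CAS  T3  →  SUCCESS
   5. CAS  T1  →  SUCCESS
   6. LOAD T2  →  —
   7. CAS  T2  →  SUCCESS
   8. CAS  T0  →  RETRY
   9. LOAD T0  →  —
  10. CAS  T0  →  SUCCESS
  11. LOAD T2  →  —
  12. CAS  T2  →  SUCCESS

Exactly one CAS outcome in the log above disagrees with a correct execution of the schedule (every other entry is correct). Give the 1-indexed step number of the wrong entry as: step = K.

step = 5

Re-executing:
T0 LOAD — after: cnt=5, r=5 — load
T3 LOAD — after: cnt=5, r=5 — load
T1 LOAD — after: cnt=5, r=5 — load
T3 CAS — after: cnt=6, r=5 — ok
T1 CAS — after: cnt=6, r=5 — retry
T2 LOAD — after: cnt=6, r=6 — load
T2 CAS — after: cnt=7, r=6 — ok
T0 CAS — after: cnt=7, r=5 — retry
T0 LOAD — after: cnt=7, r=7 — load
T0 CAS — after: cnt=8, r=7 — ok
T2 LOAD — after: cnt=8, r=8 — load
T2 CAS — after: cnt=9, r=8 — ok
Flip is step 5.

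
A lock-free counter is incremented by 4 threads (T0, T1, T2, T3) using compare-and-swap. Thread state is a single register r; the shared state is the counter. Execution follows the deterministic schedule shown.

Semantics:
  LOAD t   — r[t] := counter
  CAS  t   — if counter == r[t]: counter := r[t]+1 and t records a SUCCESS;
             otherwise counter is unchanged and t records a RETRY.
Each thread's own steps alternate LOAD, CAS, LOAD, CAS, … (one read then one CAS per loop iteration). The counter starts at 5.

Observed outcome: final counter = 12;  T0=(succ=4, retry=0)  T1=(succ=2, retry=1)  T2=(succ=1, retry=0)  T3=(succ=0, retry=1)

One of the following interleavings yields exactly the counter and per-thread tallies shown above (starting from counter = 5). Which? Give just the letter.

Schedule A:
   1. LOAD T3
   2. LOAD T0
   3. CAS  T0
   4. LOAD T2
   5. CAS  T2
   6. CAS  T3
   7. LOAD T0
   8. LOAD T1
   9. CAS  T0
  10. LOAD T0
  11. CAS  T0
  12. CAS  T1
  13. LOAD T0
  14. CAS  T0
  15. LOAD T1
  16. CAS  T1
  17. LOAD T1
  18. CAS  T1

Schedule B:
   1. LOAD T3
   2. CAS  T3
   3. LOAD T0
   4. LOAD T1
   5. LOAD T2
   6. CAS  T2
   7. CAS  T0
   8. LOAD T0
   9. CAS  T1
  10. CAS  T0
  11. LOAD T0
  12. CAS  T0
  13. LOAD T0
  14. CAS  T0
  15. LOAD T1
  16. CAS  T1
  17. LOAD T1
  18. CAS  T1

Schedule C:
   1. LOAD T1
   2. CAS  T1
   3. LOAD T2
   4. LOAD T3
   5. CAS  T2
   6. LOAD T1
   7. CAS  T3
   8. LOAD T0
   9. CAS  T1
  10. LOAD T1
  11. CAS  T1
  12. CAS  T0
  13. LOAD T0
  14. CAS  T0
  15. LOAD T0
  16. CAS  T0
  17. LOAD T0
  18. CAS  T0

Run A:
#1 T3 reads 5
#2 T0 reads 5
#3 T0 CAS(5→6) writes; counter now 6
#4 T2 reads 6
#5 T2 CAS(6→7) writes; counter now 7
#6 T3 CAS(5→6) fails; counter now 7
#7 T0 reads 7
#8 T1 reads 7
#9 T0 CAS(7→8) writes; counter now 8
#10 T0 reads 8
#11 T0 CAS(8→9) writes; counter now 9
#12 T1 CAS(7→8) fails; counter now 9
#13 T0 reads 9
#14 T0 CAS(9→10) writes; counter now 10
#15 T1 reads 10
#16 T1 CAS(10→11) writes; counter now 11
#17 T1 reads 11
#18 T1 CAS(11→12) writes; counter now 12

A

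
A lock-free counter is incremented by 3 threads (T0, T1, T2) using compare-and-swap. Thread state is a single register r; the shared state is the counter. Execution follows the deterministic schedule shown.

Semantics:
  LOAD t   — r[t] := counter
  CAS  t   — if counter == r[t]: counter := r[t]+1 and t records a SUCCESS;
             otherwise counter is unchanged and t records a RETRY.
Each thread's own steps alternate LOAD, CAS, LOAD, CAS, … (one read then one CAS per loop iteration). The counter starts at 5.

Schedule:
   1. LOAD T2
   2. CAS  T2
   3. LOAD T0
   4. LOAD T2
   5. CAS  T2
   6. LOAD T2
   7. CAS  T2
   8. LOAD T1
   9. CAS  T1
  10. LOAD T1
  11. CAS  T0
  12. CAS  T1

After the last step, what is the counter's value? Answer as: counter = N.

step 1: T2 LOAD ⇒ load; ctr=5 reg=5
step 2: T2 CAS ⇒ ok; ctr=6 reg=5
step 3: T0 LOAD ⇒ load; ctr=6 reg=6
step 4: T2 LOAD ⇒ load; ctr=6 reg=6
step 5: T2 CAS ⇒ ok; ctr=7 reg=6
step 6: T2 LOAD ⇒ load; ctr=7 reg=7
step 7: T2 CAS ⇒ ok; ctr=8 reg=7
step 8: T1 LOAD ⇒ load; ctr=8 reg=8
step 9: T1 CAS ⇒ ok; ctr=9 reg=8
step 10: T1 LOAD ⇒ load; ctr=9 reg=9
step 11: T0 CAS ⇒ retry; ctr=9 reg=6
step 12: T1 CAS ⇒ ok; ctr=10 reg=9

counter = 10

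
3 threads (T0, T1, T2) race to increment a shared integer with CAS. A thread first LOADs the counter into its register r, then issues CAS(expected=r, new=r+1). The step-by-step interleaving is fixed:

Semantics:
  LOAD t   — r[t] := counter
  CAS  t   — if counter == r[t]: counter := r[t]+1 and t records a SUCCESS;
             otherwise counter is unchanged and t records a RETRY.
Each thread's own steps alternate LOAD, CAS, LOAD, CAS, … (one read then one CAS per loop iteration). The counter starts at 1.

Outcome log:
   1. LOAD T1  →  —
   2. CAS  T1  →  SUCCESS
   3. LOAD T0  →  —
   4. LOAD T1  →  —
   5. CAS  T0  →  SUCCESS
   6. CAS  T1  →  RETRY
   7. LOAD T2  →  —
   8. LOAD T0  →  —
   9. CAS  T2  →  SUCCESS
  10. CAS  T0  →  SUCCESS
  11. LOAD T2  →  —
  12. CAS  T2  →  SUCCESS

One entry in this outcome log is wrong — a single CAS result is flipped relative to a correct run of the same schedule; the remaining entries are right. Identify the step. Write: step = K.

step = 10

Re-executing:
step 1: T1 LOAD ⇒ load; ctr=1 reg=1
step 2: T1 CAS ⇒ ok; ctr=2 reg=1
step 3: T0 LOAD ⇒ load; ctr=2 reg=2
step 4: T1 LOAD ⇒ load; ctr=2 reg=2
step 5: T0 CAS ⇒ ok; ctr=3 reg=2
step 6: T1 CAS ⇒ retry; ctr=3 reg=2
step 7: T2 LOAD ⇒ load; ctr=3 reg=3
step 8: T0 LOAD ⇒ load; ctr=3 reg=3
step 9: T2 CAS ⇒ ok; ctr=4 reg=3
step 10: T0 CAS ⇒ retry; ctr=4 reg=3
step 11: T2 LOAD ⇒ load; ctr=4 reg=4
step 12: T2 CAS ⇒ ok; ctr=5 reg=4
Log disagrees first at step 10.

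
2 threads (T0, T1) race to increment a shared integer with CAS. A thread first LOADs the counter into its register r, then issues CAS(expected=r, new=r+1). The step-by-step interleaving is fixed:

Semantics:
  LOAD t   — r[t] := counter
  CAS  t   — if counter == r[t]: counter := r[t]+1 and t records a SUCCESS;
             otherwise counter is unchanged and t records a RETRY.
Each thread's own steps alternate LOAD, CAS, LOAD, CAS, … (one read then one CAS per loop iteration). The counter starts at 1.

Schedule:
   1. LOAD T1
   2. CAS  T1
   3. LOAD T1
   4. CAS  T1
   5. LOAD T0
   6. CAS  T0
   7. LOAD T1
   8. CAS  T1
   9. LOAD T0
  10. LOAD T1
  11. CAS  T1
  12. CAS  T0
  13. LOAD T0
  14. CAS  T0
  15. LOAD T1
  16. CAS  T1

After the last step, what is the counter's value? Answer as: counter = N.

counter = 8

[1] T1.load  rd  (counter 1, T1.r 1)
[2] T1.cas  hit  (counter 2, T1.r 1)
[3] T1.load  rd  (counter 2, T1.r 2)
[4] T1.cas  hit  (counter 3, T1.r 2)
[5] T0.load  rd  (counter 3, T0.r 3)
[6] T0.cas  hit  (counter 4, T0.r 3)
[7] T1.load  rd  (counter 4, T1.r 4)
[8] T1.cas  hit  (counter 5, T1.r 4)
[9] T0.load  rd  (counter 5, T0.r 5)
[10] T1.load  rd  (counter 5, T1.r 5)
[11] T1.cas  hit  (counter 6, T1.r 5)
[12] T0.cas  miss  (counter 6, T0.r 5)
[13] T0.load  rd  (counter 6, T0.r 6)
[14] T0.cas  hit  (counter 7, T0.r 6)
[15] T1.load  rd  (counter 7, T1.r 7)
[16] T1.cas  hit  (counter 8, T1.r 7)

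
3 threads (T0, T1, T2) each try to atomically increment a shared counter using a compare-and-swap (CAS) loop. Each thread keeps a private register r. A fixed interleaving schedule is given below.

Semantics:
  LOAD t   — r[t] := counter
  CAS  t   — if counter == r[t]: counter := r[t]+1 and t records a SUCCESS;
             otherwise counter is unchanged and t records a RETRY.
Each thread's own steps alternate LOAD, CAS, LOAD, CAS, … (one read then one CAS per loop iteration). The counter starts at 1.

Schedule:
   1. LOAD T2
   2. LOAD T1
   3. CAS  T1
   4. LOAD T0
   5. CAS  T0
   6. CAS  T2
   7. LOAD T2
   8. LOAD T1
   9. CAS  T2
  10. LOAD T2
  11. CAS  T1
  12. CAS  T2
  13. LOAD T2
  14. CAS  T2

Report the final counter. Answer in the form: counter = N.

counter = 6

#1 T2 reads 1
#2 T1 reads 1
#3 T1 CAS(1→2) writes; counter now 2
#4 T0 reads 2
#5 T0 CAS(2→3) writes; counter now 3
#6 T2 CAS(1→2) fails; counter now 3
#7 T2 reads 3
#8 T1 reads 3
#9 T2 CAS(3→4) writes; counter now 4
#10 T2 reads 4
#11 T1 CAS(3→4) fails; counter now 4
#12 T2 CAS(4→5) writes; counter now 5
#13 T2 reads 5
#14 T2 CAS(5→6) writes; counter now 6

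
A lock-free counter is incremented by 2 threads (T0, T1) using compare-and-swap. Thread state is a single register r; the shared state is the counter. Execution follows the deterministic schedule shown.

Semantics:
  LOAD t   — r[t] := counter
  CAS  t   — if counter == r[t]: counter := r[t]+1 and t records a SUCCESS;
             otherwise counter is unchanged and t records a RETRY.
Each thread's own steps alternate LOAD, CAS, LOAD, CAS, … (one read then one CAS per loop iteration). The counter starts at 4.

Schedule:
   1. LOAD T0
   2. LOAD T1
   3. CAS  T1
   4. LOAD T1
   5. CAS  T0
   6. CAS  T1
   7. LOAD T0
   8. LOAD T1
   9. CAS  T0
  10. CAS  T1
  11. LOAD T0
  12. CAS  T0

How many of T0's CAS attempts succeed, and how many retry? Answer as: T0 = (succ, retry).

T0 = (2, 1)

step 1: T0 LOAD ⇒ load; ctr=4 reg=4
step 2: T1 LOAD ⇒ load; ctr=4 reg=4
step 3: T1 CAS ⇒ ok; ctr=5 reg=4
step 4: T1 LOAD ⇒ load; ctr=5 reg=5
step 5: T0 CAS ⇒ retry; ctr=5 reg=4
step 6: T1 CAS ⇒ ok; ctr=6 reg=5
step 7: T0 LOAD ⇒ load; ctr=6 reg=6
step 8: T1 LOAD ⇒ load; ctr=6 reg=6
step 9: T0 CAS ⇒ ok; ctr=7 reg=6
step 10: T1 CAS ⇒ retry; ctr=7 reg=6
step 11: T0 LOAD ⇒ load; ctr=7 reg=7
step 12: T0 CAS ⇒ ok; ctr=8 reg=7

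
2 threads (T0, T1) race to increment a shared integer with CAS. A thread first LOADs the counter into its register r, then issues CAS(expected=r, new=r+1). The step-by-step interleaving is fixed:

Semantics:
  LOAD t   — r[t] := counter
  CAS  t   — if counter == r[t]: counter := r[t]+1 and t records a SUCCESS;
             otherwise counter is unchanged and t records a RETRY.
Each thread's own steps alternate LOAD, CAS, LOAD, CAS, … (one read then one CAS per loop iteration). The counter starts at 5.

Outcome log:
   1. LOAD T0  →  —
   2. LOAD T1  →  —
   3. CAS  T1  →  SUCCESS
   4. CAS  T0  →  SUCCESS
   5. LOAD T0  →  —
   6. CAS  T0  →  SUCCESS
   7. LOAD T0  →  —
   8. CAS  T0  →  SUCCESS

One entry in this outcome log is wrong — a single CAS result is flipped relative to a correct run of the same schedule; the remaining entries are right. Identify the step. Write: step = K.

step = 4

Correct run:
   1) LOAD T0:  M=5  r_T0=5
   2) LOAD T1:  M=5  r_T1=5
   3) CAS  T1:  M=6  r_T1=5 ✓
   4) CAS  T0:  M=6  r_T0=5 ✗
   5) LOAD T0:  M=6  r_T0=6
   6) CAS  T0:  M=7  r_T0=6 ✓
   7) LOAD T0:  M=7  r_T0=7
   8) CAS  T0:  M=8  r_T0=7 ✓
Log disagrees first at step 4.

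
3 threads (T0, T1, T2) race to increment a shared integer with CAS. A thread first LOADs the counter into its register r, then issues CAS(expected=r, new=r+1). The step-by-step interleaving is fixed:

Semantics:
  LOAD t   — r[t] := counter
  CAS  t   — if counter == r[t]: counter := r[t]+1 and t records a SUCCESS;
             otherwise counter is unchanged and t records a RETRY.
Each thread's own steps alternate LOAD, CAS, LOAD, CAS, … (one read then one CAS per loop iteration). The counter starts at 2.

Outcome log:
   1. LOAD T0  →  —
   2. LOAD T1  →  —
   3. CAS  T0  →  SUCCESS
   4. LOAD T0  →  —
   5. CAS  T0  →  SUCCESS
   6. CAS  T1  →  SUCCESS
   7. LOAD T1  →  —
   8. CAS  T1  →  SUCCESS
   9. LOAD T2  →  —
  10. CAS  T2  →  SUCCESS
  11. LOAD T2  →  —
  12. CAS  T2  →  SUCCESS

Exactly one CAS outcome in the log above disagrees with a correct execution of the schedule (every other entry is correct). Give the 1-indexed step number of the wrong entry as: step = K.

step = 6

Re-executing:
T0 LOAD — after: cnt=2, r=2 — load
T1 LOAD — after: cnt=2, r=2 — load
T0 CAS — after: cnt=3, r=2 — ok
T0 LOAD — after: cnt=3, r=3 — load
T0 CAS — after: cnt=4, r=3 — ok
T1 CAS — after: cnt=4, r=2 — retry
T1 LOAD — after: cnt=4, r=4 — load
T1 CAS — after: cnt=5, r=4 — ok
T2 LOAD — after: cnt=5, r=5 — load
T2 CAS — after: cnt=6, r=5 — ok
T2 LOAD — after: cnt=6, r=6 — load
T2 CAS — after: cnt=7, r=6 — ok
Mismatch at 6.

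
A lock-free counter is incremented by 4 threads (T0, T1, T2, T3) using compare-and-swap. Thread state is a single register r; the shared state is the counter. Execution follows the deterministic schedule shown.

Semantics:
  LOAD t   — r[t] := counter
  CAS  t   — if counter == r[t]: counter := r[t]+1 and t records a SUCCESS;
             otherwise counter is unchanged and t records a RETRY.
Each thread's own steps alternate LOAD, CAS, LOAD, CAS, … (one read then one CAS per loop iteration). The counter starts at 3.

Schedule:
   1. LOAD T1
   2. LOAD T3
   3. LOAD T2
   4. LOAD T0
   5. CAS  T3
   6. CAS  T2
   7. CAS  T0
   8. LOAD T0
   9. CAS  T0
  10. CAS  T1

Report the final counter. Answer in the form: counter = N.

counter = 5

[1] T1.load  rd  (counter 3, T1.r 3)
[2] T3.load  rd  (counter 3, T3.r 3)
[3] T2.load  rd  (counter 3, T2.r 3)
[4] T0.load  rd  (counter 3, T0.r 3)
[5] T3.cas  hit  (counter 4, T3.r 3)
[6] T2.cas  miss  (counter 4, T2.r 3)
[7] T0.cas  miss  (counter 4, T0.r 3)
[8] T0.load  rd  (counter 4, T0.r 4)
[9] T0.cas  hit  (counter 5, T0.r 4)
[10] T1.cas  miss  (counter 5, T1.r 3)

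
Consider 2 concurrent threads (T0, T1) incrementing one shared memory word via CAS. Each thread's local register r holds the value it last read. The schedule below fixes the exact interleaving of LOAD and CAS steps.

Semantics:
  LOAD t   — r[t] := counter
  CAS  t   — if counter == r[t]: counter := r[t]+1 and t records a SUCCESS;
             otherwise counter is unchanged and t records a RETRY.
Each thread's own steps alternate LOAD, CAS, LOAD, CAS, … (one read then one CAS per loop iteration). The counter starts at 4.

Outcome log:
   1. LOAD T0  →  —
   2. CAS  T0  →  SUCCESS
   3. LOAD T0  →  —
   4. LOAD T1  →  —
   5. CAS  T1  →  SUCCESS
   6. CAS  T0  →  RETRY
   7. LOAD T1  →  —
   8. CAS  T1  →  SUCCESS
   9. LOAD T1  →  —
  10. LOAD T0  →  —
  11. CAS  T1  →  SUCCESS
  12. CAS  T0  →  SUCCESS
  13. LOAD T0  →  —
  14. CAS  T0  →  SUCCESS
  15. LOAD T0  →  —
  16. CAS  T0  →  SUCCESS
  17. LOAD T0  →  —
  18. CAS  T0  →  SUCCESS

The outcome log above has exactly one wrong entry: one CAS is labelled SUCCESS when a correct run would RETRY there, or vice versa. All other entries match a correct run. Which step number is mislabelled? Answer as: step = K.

Correct run:
step 1: T0 LOAD ⇒ load; ctr=4 reg=4
step 2: T0 CAS ⇒ ok; ctr=5 reg=4
step 3: T0 LOAD ⇒ load; ctr=5 reg=5
step 4: T1 LOAD ⇒ load; ctr=5 reg=5
step 5: T1 CAS ⇒ ok; ctr=6 reg=5
step 6: T0 CAS ⇒ retry; ctr=6 reg=5
step 7: T1 LOAD ⇒ load; ctr=6 reg=6
step 8: T1 CAS ⇒ ok; ctr=7 reg=6
step 9: T1 LOAD ⇒ load; ctr=7 reg=7
step 10: T0 LOAD ⇒ load; ctr=7 reg=7
step 11: T1 CAS ⇒ ok; ctr=8 reg=7
step 12: T0 CAS ⇒ retry; ctr=8 reg=7
step 13: T0 LOAD ⇒ load; ctr=8 reg=8
step 14: T0 CAS ⇒ ok; ctr=9 reg=8
step 15: T0 LOAD ⇒ load; ctr=9 reg=9
step 16: T0 CAS ⇒ ok; ctr=10 reg=9
step 17: T0 LOAD ⇒ load; ctr=10 reg=10
step 18: T0 CAS ⇒ ok; ctr=11 reg=10
Log disagrees first at step 12.

step = 12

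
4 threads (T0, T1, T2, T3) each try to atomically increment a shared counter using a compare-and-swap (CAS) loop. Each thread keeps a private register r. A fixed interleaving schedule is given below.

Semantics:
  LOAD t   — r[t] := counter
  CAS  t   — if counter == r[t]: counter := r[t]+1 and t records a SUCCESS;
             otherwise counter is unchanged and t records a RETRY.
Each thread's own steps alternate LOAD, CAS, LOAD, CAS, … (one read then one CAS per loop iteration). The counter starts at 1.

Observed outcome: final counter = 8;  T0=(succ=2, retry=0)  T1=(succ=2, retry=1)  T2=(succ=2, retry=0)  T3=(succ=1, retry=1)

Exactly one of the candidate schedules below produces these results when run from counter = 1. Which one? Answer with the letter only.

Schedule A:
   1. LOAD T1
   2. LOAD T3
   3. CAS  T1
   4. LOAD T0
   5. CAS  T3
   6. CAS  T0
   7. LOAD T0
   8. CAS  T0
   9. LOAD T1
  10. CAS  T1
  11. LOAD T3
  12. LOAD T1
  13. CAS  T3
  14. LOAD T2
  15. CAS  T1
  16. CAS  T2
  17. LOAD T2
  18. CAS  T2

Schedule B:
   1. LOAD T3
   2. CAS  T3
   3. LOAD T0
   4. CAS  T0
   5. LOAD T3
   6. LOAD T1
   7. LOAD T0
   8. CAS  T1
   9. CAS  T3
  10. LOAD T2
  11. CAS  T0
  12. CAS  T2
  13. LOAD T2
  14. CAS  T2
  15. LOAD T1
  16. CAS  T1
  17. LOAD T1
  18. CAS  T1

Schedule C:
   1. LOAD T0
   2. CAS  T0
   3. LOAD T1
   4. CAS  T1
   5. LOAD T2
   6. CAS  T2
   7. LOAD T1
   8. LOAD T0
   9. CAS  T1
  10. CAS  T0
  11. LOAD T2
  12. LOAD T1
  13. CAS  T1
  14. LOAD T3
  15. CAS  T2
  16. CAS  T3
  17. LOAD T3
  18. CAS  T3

Simulating candidate A:
   1) LOAD T1:  M=1  r_T1=1
   2) LOAD T3:  M=1  r_T3=1
   3) CAS  T1:  M=2  r_T1=1 ✓
   4) LOAD T0:  M=2  r_T0=2
   5) CAS  T3:  M=2  r_T3=1 ✗
   6) CAS  T0:  M=3  r_T0=2 ✓
   7) LOAD T0:  M=3  r_T0=3
   8) CAS  T0:  M=4  r_T0=3 ✓
   9) LOAD T1:  M=4  r_T1=4
  10) CAS  T1:  M=5  r_T1=4 ✓
  11) LOAD T3:  M=5  r_T3=5
  12) LOAD T1:  M=5  r_T1=5
  13) CAS  T3:  M=6  r_T3=5 ✓
  14) LOAD T2:  M=6  r_T2=6
  15) CAS  T1:  M=6  r_T1=5 ✗
  16) CAS  T2:  M=7  r_T2=6 ✓
  17) LOAD T2:  M=7  r_T2=7
  18) CAS  T2:  M=8  r_T2=7 ✓

A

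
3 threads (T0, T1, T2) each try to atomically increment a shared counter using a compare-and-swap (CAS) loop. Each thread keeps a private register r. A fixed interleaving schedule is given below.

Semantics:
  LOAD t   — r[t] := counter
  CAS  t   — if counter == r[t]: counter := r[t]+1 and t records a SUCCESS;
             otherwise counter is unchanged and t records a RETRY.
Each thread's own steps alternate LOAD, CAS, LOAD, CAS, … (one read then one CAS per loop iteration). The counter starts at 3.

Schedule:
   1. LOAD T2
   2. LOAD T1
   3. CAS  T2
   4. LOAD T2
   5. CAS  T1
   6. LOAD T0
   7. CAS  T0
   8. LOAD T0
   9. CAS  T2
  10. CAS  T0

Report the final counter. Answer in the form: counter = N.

T2 LOAD — after: cnt=3, r=3 — load
T1 LOAD — after: cnt=3, r=3 — load
T2 CAS — after: cnt=4, r=3 — ok
T2 LOAD — after: cnt=4, r=4 — load
T1 CAS — after: cnt=4, r=3 — retry
T0 LOAD — after: cnt=4, r=4 — load
T0 CAS — after: cnt=5, r=4 — ok
T0 LOAD — after: cnt=5, r=5 — load
T2 CAS — after: cnt=5, r=4 — retry
T0 CAS — after: cnt=6, r=5 — ok

counter = 6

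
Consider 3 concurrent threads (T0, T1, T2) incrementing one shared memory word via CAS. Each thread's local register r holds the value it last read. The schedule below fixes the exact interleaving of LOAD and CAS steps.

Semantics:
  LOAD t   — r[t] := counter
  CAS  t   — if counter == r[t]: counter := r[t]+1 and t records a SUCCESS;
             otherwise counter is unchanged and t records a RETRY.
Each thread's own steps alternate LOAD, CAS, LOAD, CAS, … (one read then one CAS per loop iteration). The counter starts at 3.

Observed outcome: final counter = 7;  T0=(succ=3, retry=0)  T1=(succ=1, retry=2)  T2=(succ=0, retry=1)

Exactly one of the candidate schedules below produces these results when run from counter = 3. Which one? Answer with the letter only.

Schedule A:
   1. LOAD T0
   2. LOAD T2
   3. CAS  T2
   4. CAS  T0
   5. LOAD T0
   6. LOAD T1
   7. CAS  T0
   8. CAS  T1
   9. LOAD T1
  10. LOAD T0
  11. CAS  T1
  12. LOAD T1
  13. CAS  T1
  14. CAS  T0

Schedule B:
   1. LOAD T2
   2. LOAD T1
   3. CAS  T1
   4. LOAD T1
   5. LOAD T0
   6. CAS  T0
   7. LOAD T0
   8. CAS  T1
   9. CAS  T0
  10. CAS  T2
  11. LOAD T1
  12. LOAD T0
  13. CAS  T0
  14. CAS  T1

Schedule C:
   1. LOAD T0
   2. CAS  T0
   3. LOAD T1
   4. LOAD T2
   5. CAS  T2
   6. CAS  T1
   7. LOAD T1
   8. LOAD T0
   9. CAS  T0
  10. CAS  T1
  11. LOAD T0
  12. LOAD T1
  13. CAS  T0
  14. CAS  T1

Run B:
step 1: T2 LOAD ⇒ load; ctr=3 reg=3
step 2: T1 LOAD ⇒ load; ctr=3 reg=3
step 3: T1 CAS ⇒ ok; ctr=4 reg=3
step 4: T1 LOAD ⇒ load; ctr=4 reg=4
step 5: T0 LOAD ⇒ load; ctr=4 reg=4
step 6: T0 CAS ⇒ ok; ctr=5 reg=4
step 7: T0 LOAD ⇒ load; ctr=5 reg=5
step 8: T1 CAS ⇒ retry; ctr=5 reg=4
step 9: T0 CAS ⇒ ok; ctr=6 reg=5
step 10: T2 CAS ⇒ retry; ctr=6 reg=3
step 11: T1 LOAD ⇒ load; ctr=6 reg=6
step 12: T0 LOAD ⇒ load; ctr=6 reg=6
step 13: T0 CAS ⇒ ok; ctr=7 reg=6
step 14: T1 CAS ⇒ retry; ctr=7 reg=6

B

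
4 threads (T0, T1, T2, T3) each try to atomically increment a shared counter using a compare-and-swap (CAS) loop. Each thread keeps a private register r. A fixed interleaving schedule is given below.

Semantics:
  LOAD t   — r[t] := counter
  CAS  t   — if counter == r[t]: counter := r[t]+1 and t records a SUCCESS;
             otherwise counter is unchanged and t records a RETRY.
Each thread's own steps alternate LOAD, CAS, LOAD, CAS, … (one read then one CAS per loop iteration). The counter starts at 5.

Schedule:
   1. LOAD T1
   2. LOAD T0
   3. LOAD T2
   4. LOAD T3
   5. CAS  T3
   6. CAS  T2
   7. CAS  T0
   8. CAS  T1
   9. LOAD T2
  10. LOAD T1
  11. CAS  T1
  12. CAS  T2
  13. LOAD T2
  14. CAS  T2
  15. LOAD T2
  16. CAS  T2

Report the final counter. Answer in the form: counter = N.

counter = 9

T1 LOAD — after: cnt=5, r=5 — load
T0 LOAD — after: cnt=5, r=5 — load
T2 LOAD — after: cnt=5, r=5 — load
T3 LOAD — after: cnt=5, r=5 — load
T3 CAS — after: cnt=6, r=5 — ok
T2 CAS — after: cnt=6, r=5 — retry
T0 CAS — after: cnt=6, r=5 — retry
T1 CAS — after: cnt=6, r=5 — retry
T2 LOAD — after: cnt=6, r=6 — load
T1 LOAD — after: cnt=6, r=6 — load
T1 CAS — after: cnt=7, r=6 — ok
T2 CAS — after: cnt=7, r=6 — retry
T2 LOAD — after: cnt=7, r=7 — load
T2 CAS — after: cnt=8, r=7 — ok
T2 LOAD — after: cnt=8, r=8 — load
T2 CAS — after: cnt=9, r=8 — ok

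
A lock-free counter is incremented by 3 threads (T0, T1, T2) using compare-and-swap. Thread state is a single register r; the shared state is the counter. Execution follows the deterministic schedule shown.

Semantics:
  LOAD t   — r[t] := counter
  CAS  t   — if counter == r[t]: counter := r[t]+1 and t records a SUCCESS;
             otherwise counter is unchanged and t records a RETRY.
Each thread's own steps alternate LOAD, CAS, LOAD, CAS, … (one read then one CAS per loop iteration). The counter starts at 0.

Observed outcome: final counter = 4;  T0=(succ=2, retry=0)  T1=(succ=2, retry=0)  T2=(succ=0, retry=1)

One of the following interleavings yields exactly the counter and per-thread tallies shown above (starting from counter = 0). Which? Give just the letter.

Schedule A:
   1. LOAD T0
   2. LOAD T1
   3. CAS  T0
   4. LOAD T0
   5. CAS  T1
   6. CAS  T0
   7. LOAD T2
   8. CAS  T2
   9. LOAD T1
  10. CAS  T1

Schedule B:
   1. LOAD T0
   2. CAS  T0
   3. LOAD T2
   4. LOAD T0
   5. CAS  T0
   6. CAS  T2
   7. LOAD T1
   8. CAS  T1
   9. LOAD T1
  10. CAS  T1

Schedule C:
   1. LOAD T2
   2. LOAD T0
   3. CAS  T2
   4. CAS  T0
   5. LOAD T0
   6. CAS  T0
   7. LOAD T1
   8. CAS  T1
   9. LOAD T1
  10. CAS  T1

Tracing schedule B:
step 1: T0 LOAD ⇒ load; ctr=0 reg=0
step 2: T0 CAS ⇒ ok; ctr=1 reg=0
step 3: T2 LOAD ⇒ load; ctr=1 reg=1
step 4: T0 LOAD ⇒ load; ctr=1 reg=1
step 5: T0 CAS ⇒ ok; ctr=2 reg=1
step 6: T2 CAS ⇒ retry; ctr=2 reg=1
step 7: T1 LOAD ⇒ load; ctr=2 reg=2
step 8: T1 CAS ⇒ ok; ctr=3 reg=2
step 9: T1 LOAD ⇒ load; ctr=3 reg=3
step 10: T1 CAS ⇒ ok; ctr=4 reg=3

B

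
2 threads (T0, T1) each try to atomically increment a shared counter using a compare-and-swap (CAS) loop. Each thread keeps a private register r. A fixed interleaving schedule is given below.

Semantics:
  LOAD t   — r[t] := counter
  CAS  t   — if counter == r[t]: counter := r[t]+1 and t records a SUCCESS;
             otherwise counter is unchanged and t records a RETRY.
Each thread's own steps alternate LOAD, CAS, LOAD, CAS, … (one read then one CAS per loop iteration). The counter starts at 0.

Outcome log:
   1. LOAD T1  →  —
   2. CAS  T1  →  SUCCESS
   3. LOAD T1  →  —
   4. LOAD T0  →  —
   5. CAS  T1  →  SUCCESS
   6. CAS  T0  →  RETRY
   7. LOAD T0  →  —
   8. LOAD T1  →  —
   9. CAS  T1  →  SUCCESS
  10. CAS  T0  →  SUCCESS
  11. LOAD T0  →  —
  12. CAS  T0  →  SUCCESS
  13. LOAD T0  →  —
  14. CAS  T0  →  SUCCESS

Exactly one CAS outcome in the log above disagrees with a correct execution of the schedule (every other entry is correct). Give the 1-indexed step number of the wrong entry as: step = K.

step = 10

Reference trace:
[1] T1.load  rd  (counter 0, T1.r 0)
[2] T1.cas  hit  (counter 1, T1.r 0)
[3] T1.load  rd  (counter 1, T1.r 1)
[4] T0.load  rd  (counter 1, T0.r 1)
[5] T1.cas  hit  (counter 2, T1.r 1)
[6] T0.cas  miss  (counter 2, T0.r 1)
[7] T0.load  rd  (counter 2, T0.r 2)
[8] T1.load  rd  (counter 2, T1.r 2)
[9] T1.cas  hit  (counter 3, T1.r 2)
[10] T0.cas  miss  (counter 3, T0.r 2)
[11] T0.load  rd  (counter 3, T0.r 3)
[12] T0.cas  hit  (counter 4, T0.r 3)
[13] T0.load  rd  (counter 4, T0.r 4)
[14] T0.cas  hit  (counter 5, T0.r 4)
Flip is step 10.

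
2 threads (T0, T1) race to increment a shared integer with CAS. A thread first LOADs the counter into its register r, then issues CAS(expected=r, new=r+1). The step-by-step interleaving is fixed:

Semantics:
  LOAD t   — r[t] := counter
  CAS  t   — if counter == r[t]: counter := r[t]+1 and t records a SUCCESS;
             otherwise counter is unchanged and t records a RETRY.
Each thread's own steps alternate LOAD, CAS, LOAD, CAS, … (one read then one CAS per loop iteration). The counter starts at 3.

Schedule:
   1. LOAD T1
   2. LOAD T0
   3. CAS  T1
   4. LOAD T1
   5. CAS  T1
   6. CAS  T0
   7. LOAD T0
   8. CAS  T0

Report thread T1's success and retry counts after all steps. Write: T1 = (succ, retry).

T1 = (2, 0)

   1) LOAD T1:  M=3  r_T1=3
   2) LOAD T0:  M=3  r_T0=3
   3) CAS  T1:  M=4  r_T1=3 ✓
   4) LOAD T1:  M=4  r_T1=4
   5) CAS  T1:  M=5  r_T1=4 ✓
   6) CAS  T0:  M=5  r_T0=3 ✗
   7) LOAD T0:  M=5  r_T0=5
   8) CAS  T0:  M=6  r_T0=5 ✓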